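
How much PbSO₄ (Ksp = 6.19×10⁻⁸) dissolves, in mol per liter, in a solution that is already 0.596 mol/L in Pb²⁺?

PbSO₄(s) ⇌ Pb²⁺(aq) + SO₄²⁻(aq)
The solution already contains Pb²⁺ at 0.596 mol/L. Let s be the molar solubility of PbSO₄.
[Pb²⁺] ≈ 0.596 mol/L (common ion dominates); [SO₄²⁻] = s.
Ksp = [Pb²⁺][SO₄²⁻] = (0.596)s
s = 6.19×10⁻⁸ / (0.596) = 1.04×10⁻⁷
s = 1.04×10⁻⁷ mol/L

1.04×10⁻⁷ M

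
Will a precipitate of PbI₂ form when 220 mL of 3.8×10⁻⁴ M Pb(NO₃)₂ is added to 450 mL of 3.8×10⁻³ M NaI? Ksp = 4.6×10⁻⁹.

No

Total volume after mixing = 220 + 450 = 670 mL.
[Pb²⁺] = (3.8×10⁻⁴)(220)/670 = 1.2×10⁻⁴ M
[I⁻] = (3.8×10⁻³)(450)/670 = 2.6×10⁻³ M
Q = [Pb²⁺][I⁻]^2 = 8.1×10⁻¹⁰
Q < Ksp (8.1×10⁻¹⁰ vs 4.6×10⁻⁹); the solution remains unsaturated and no precipitate forms.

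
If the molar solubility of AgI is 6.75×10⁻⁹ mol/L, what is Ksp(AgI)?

AgI(s) ⇌ Ag⁺(aq) + I⁻(aq)
If s mol/L of AgI dissolves, [Ag⁺] = s and [I⁻] = s.
Ksp = [Ag⁺][I⁻] = s · s = s^2
Ksp = (6.75×10⁻⁹)^2 = 4.56×10⁻¹⁷

Ksp = 4.56×10⁻¹⁷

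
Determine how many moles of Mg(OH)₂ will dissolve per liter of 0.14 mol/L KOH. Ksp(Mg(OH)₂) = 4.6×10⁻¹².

2.3×10⁻¹⁰ M

Mg(OH)₂(s) ⇌ Mg²⁺(aq) + 2 OH⁻(aq)
Let s be the solubility of Mg(OH)₂ here. The common ion gives [OH⁻] ≈ 0.14 mol/L, and [Mg²⁺] = s.
Ksp = [Mg²⁺][OH⁻]^2 = s(0.14)^2
s = 4.6×10⁻¹² / (0.14)^2 = 2.3×10⁻¹⁰
s = 2.3×10⁻¹⁰ mol/L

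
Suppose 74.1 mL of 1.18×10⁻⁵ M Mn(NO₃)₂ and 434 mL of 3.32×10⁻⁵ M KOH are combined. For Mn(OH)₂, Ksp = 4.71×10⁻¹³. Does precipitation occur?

No

After mixing, V = 74.1 mL + 434 mL = 508.1 mL.
[Mn²⁺] = (1.18×10⁻⁵)(74.1)/508.1 = 1.72×10⁻⁶ M
[OH⁻] = (3.32×10⁻⁵)(434)/508.1 = 2.84×10⁻⁵ M
Q = [Mn²⁺][OH⁻]^2 = 1.38×10⁻¹⁵
Q = 1.38×10⁻¹⁵ < Ksp = 4.71×10⁻¹³, so the solution is unsaturated and no precipitate forms.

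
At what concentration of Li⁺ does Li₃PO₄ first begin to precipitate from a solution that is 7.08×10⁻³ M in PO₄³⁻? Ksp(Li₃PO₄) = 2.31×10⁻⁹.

6.88×10⁻³ M

The threshold for precipitation is Q = Ksp.
Li₃PO₄(s) ⇌ 3 Li⁺(aq) + PO₄³⁻(aq)
Ksp = [Li⁺]^3[PO₄³⁻] = [Li⁺]^3(7.08×10⁻³)
[Li⁺]^3 = 2.31×10⁻⁹ / (7.08×10⁻³) = 3.26×10⁻⁷
[Li⁺] = 6.88×10⁻³ M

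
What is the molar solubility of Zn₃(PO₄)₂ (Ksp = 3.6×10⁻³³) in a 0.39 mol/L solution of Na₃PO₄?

Zn₃(PO₄)₂(s) ⇌ 3 Zn²⁺(aq) + 2 PO₄³⁻(aq)
PO₄³⁻ is already present at 0.39 mol/L. If s mol/L of Zn₃(PO₄)₂ dissolves, [Zn²⁺] = 3s while [PO₄³⁻] ≈ 0.39 mol/L.
Ksp = [Zn²⁺]^3[PO₄³⁻]^2 = (3s)^3(0.39)^2
(3s)^3 = 3.6×10⁻³³ / (0.39)^2 = 2.4×10⁻³²
s = 9.6×10⁻¹² mol/L

9.6×10⁻¹² M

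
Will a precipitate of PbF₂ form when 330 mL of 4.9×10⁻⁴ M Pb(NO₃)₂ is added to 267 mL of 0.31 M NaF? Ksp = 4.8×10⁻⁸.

After mixing, V = 330 mL + 267 mL = 597 mL.
[Pb²⁺] = (4.9×10⁻⁴)(330)/597 = 2.7×10⁻⁴ M
[F⁻] = (0.31)(267)/597 = 0.14 M
Q = [Pb²⁺][F⁻]^2 = 5.2×10⁻⁶
Q = 5.2×10⁻⁶ > Ksp = 4.8×10⁻⁸, so the solution is supersaturated and PbF₂ precipitates.

Yes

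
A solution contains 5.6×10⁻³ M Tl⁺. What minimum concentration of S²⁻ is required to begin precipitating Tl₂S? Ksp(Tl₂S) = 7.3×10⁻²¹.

2.3×10⁻¹⁶ M

A salt starts to precipitate once the ion product Q reaches its Ksp.
Tl₂S(s) ⇌ 2 Tl⁺(aq) + S²⁻(aq)
Ksp = [Tl⁺]^2[S²⁻] = [S²⁻](5.6×10⁻³)^2
[S²⁻] = 7.3×10⁻²¹ / (5.6×10⁻³)^2 = 2.3×10⁻¹⁶
[S²⁻] = 2.3×10⁻¹⁶ M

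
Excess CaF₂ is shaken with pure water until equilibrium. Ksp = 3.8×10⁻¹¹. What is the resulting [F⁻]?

4.2×10⁻⁴ M

CaF₂(s) ⇌ Ca²⁺(aq) + 2 F⁻(aq)
For each mole of CaF₂ that dissolves per liter, [Ca²⁺] = s and [F⁻] = 2s; let s denote this solubility.
Ksp = [Ca²⁺][F⁻]^2 = s · (2s)^2 = 4s^3 = 3.8×10⁻¹¹
s = 2.1×10⁻⁴ mol/L
[F⁻] = 2s = 4.2×10⁻⁴ mol/L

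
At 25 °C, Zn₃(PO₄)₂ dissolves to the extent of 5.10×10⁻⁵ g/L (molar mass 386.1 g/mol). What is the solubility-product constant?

Ksp = 4.34×10⁻³³

s = (5.10×10⁻⁵ g L⁻¹)/(386.1 g mol⁻¹) = 1.3209×10⁻⁷ M
Zn₃(PO₄)₂(s) ⇌ 3 Zn²⁺(aq) + 2 PO₄³⁻(aq)
Let s be the molar solubility. Then [Zn²⁺] = 3s and [PO₄³⁻] = 2s.
Ksp = [Zn²⁺]^3[PO₄³⁻]^2 = (3s)^3 · (2s)^2 = 108s^5
Ksp = 108 × (1.3209×10⁻⁷)^5 = 4.34×10⁻³³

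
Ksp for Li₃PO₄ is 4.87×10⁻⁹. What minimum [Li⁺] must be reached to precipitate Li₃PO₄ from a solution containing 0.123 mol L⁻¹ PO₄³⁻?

Precipitation of each salt begins when its ion product equals Ksp.
Li₃PO₄(s) ⇌ 3 Li⁺(aq) + PO₄³⁻(aq)
Ksp = [Li⁺]^3[PO₄³⁻] = [Li⁺]^3(0.123)
[Li⁺]^3 = 4.87×10⁻⁹ / (0.123) = 3.96×10⁻⁸
[Li⁺] = 3.41×10⁻³ mol L⁻¹

3.41×10⁻³ M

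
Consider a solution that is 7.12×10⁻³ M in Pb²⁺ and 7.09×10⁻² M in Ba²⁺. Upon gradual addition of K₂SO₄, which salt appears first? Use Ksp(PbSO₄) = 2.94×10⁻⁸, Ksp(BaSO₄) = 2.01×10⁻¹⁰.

BaSO₄

A salt starts to precipitate once the ion product Q reaches its Ksp.
For PbSO₄: [SO₄²⁻] = (Ksp/[Pb²⁺]) = 4.13×10⁻⁶ M
For BaSO₄: [SO₄²⁻] = (Ksp/[Ba²⁺]) = 2.83×10⁻⁹ M
The smaller threshold [SO₄²⁻] is reached first, so BaSO₄ precipitates first.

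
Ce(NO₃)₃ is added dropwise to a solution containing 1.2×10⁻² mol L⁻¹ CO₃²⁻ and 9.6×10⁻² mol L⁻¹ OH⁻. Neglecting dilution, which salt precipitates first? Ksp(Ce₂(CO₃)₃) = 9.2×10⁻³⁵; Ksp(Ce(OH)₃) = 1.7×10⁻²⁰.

Ce(OH)₃

Precipitation of each salt begins when its ion product equals Ksp.
For Ce₂(CO₃)₃: [Ce³⁺] = (Ksp/[CO₃²⁻]^3)^(1/2) = 7.3×10⁻¹⁵ mol L⁻¹
For Ce(OH)₃: [Ce³⁺] = (Ksp/[OH⁻]^3) = 1.9×10⁻¹⁷ mol L⁻¹
Since Ce(OH)₃ needs less Ce³⁺ to reach saturation, it precipitates first.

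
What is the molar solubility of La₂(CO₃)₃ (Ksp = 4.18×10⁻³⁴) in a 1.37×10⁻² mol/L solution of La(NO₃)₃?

4.35×10⁻¹¹ M

La₂(CO₃)₃(s) ⇌ 2 La³⁺(aq) + 3 CO₃²⁻(aq)
The solution already contains La³⁺ at 1.37×10⁻² mol/L. Let s be the molar solubility of La₂(CO₃)₃.
[La³⁺] ≈ 1.37×10⁻² mol/L (common ion dominates); [CO₃²⁻] = 3s.
Ksp = [La³⁺]^2[CO₃²⁻]^3 = (1.37×10⁻²)^2(3s)^3
(3s)^3 = 4.18×10⁻³⁴ / (1.37×10⁻²)^2 = 2.23×10⁻³⁰
s = 4.35×10⁻¹¹ mol/L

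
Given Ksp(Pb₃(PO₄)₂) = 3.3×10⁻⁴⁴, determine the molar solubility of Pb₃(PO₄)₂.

7.9×10⁻¹⁰ M

Pb₃(PO₄)₂(s) ⇌ 3 Pb²⁺(aq) + 2 PO₄³⁻(aq)
Call the molar solubility s, so that [Pb²⁺] = 3s and [PO₄³⁻] = 2s.
Ksp = [Pb²⁺]^3[PO₄³⁻]^2 = (3s)^3 · (2s)^2 = 108s^5
108s^5 = 3.3×10⁻⁴⁴  ⇒  s^5 = 3.1×10⁻⁴⁶
Taking the 5th root, s = 7.9×10⁻¹⁰ mol L⁻¹.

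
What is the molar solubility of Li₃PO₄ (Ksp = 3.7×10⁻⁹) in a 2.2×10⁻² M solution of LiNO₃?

3.5×10⁻⁴ M

Li₃PO₄(s) ⇌ 3 Li⁺(aq) + PO₄³⁻(aq)
Li⁺ is already present at 2.2×10⁻² M. If s mol/L of Li₃PO₄ dissolves, [PO₄³⁻] = s while [Li⁺] ≈ 2.2×10⁻² M.
Ksp = [Li⁺]^3[PO₄³⁻] = (2.2×10⁻²)^3s
s = 3.7×10⁻⁹ / (2.2×10⁻²)^3 = 3.5×10⁻⁴
s = 3.5×10⁻⁴ M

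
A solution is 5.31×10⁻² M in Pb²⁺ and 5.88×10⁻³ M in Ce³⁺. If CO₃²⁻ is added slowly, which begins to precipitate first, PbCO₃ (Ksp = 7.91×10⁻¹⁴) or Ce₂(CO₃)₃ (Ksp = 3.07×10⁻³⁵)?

PbCO₃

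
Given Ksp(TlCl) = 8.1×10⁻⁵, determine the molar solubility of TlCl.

TlCl(s) ⇌ Tl⁺(aq) + Cl⁻(aq)
Call the molar solubility s, so that [Tl⁺] = s and [Cl⁻] = s.
Ksp = [Tl⁺][Cl⁻] = s · s = s^2
s^2 = 8.1×10⁻⁵
Taking the 2nd root, s = 9.0×10⁻³ M.

9.0×10⁻³ M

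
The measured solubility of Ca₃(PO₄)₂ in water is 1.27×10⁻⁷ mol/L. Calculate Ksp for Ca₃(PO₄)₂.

Ksp = 3.57×10⁻³³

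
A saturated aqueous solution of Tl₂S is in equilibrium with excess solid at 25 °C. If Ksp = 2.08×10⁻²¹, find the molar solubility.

Tl₂S(s) ⇌ 2 Tl⁺(aq) + S²⁻(aq)
Let s be the molar solubility. Then [Tl⁺] = 2s and [S²⁻] = s.
Ksp = [Tl⁺]^2[S²⁻] = (2s)^2 · s = 4s^3
4s^3 = 2.08×10⁻²¹  ⇒  s^3 = 5.20×10⁻²²
s = (5.20×10⁻²²)^(1/3) = 8.04×10⁻⁸ mol L⁻¹

8.04×10⁻⁸ M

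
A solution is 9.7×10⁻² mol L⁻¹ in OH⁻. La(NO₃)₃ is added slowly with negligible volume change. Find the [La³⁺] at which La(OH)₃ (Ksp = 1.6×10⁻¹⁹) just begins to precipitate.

1.8×10⁻¹⁶ M

A salt starts to precipitate once the ion product Q reaches its Ksp.
La(OH)₃(s) ⇌ La³⁺(aq) + 3 OH⁻(aq)
Ksp = [La³⁺][OH⁻]^3 = [La³⁺](9.7×10⁻²)^3
[La³⁺] = 1.6×10⁻¹⁹ / (9.7×10⁻²)^3 = 1.8×10⁻¹⁶
[La³⁺] = 1.8×10⁻¹⁶ mol L⁻¹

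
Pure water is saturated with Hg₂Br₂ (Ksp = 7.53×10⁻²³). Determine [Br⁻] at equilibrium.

Hg₂Br₂(s) ⇌ Hg₂²⁺(aq) + 2 Br⁻(aq)
With molar solubility s: [Hg₂²⁺] = s, [Br⁻] = 2s.
Ksp = [Hg₂²⁺][Br⁻]^2 = s · (2s)^2 = 4s^3 = 7.53×10⁻²³
s = 2.66×10⁻⁸ mol/L
[Br⁻] = 2s = 5.32×10⁻⁸ mol/L

5.32×10⁻⁸ M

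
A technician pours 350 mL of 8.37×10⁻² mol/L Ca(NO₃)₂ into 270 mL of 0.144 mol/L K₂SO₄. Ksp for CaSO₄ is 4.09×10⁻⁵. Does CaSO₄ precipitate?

Total volume after mixing = 350 + 270 = 620 mL.
[Ca²⁺] = (8.37×10⁻²)(350)/620 = 4.73×10⁻² mol/L
[SO₄²⁻] = (0.144)(270)/620 = 6.27×10⁻² mol/L
Q = [Ca²⁺][SO₄²⁻] = 2.96×10⁻³
Since Q (2.96×10⁻³) exceeds Ksp (4.09×10⁻⁵), CaSO₄ will precipitate.

Yes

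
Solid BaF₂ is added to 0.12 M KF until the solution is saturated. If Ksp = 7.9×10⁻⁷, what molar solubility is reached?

5.5×10⁻⁵ M

BaF₂(s) ⇌ Ba²⁺(aq) + 2 F⁻(aq)
With F⁻ already at 0.12 M and s small, take [F⁻] ≈ 0.12 M and [Ba²⁺] = s.
Ksp = [Ba²⁺][F⁻]^2 = s(0.12)^2
s = 7.9×10⁻⁷ / (0.12)^2 = 5.5×10⁻⁵
s = 5.5×10⁻⁵ M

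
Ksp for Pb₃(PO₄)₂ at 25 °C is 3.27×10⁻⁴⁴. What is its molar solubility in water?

Pb₃(PO₄)₂(s) ⇌ 3 Pb²⁺(aq) + 2 PO₄³⁻(aq)
With molar solubility s: [Pb²⁺] = 3s, [PO₄³⁻] = 2s.
Ksp = [Pb²⁺]^3[PO₄³⁻]^2 = (3s)^3 · (2s)^2 = 108s^5
108s^5 = 3.27×10⁻⁴⁴  ⇒  s^5 = 3.03×10⁻⁴⁶
Taking the 5th root, s = 7.87×10⁻¹⁰ mol L⁻¹.

7.87×10⁻¹⁰ M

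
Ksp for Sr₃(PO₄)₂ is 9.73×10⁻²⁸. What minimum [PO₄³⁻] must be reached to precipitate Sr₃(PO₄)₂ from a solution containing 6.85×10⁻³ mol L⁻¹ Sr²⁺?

5.50×10⁻¹¹ M

Each salt precipitates once Q = Ksp for that salt.
Sr₃(PO₄)₂(s) ⇌ 3 Sr²⁺(aq) + 2 PO₄³⁻(aq)
Ksp = [Sr²⁺]^3[PO₄³⁻]^2 = [PO₄³⁻]^2(6.85×10⁻³)^3
[PO₄³⁻]^2 = 9.73×10⁻²⁸ / (6.85×10⁻³)^3 = 3.03×10⁻²¹
[PO₄³⁻] = 5.50×10⁻¹¹ mol L⁻¹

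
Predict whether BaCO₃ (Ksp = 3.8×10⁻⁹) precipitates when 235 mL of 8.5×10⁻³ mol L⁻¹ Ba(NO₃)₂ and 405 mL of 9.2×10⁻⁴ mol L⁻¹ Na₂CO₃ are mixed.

Yes

After mixing, V = 235 mL + 405 mL = 640 mL.
[Ba²⁺] = (8.5×10⁻³)(235)/640 = 3.1×10⁻³ mol L⁻¹
[CO₃²⁻] = (9.2×10⁻⁴)(405)/640 = 5.8×10⁻⁴ mol L⁻¹
Q = [Ba²⁺][CO₃²⁻] = 1.8×10⁻⁶
Since Q (1.8×10⁻⁶) exceeds Ksp (3.8×10⁻⁹), BaCO₃ will precipitate.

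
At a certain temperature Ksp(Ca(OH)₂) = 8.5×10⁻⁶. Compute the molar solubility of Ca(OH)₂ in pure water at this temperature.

1.3×10⁻² M

Ca(OH)₂(s) ⇌ Ca²⁺(aq) + 2 OH⁻(aq)
Let s be the molar solubility. Then [Ca²⁺] = s and [OH⁻] = 2s.
Ksp = [Ca²⁺][OH⁻]^2 = s · (2s)^2 = 4s^3
4s^3 = 8.5×10⁻⁶  ⇒  s^3 = 2.1×10⁻⁶
s = 1.3×10⁻² M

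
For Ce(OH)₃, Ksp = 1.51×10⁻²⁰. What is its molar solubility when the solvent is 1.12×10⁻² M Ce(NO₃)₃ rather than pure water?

Ce(OH)₃(s) ⇌ Ce³⁺(aq) + 3 OH⁻(aq)
With Ce³⁺ already at 1.12×10⁻² M and s small, take [Ce³⁺] ≈ 1.12×10⁻² M and [OH⁻] = 3s.
Ksp = [Ce³⁺][OH⁻]^3 = (1.12×10⁻²)(3s)^3
(3s)^3 = 1.51×10⁻²⁰ / (1.12×10⁻²) = 1.35×10⁻¹⁸
s = 3.68×10⁻⁷ M

3.68×10⁻⁷ M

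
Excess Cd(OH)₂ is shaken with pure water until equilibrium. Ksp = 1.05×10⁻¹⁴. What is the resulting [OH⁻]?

2.76×10⁻⁵ M

Cd(OH)₂(s) ⇌ Cd²⁺(aq) + 2 OH⁻(aq)
If s mol/L of Cd(OH)₂ dissolves, [Cd²⁺] = s and [OH⁻] = 2s.
Ksp = [Cd²⁺][OH⁻]^2 = s · (2s)^2 = 4s^3 = 1.05×10⁻¹⁴
s = 1.38×10⁻⁵ mol/L
[OH⁻] = 2s = 2.76×10⁻⁵ mol/L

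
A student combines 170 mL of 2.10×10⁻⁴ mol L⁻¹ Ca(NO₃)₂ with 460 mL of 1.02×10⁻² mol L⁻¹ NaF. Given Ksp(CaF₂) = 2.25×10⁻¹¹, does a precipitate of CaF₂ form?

After mixing, V = 170 mL + 460 mL = 630 mL.
[Ca²⁺] = (2.10×10⁻⁴)(170)/630 = 5.67×10⁻⁵ mol L⁻¹
[F⁻] = (1.02×10⁻²)(460)/630 = 7.45×10⁻³ mol L⁻¹
Q = [Ca²⁺][F⁻]^2 = 3.14×10⁻⁹
Because Q > Ksp (3.14×10⁻⁹ vs 2.25×10⁻¹¹), a precipitate of CaF₂ forms.

Yes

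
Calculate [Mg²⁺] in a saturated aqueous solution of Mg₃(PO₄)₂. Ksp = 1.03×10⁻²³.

2.97×10⁻⁵ M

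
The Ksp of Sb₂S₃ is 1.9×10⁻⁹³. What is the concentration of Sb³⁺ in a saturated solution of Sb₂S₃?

2.2×10⁻¹⁹ M

Sb₂S₃(s) ⇌ 2 Sb³⁺(aq) + 3 S²⁻(aq)
With molar solubility s: [Sb³⁺] = 2s, [S²⁻] = 3s.
Ksp = [Sb³⁺]^2[S²⁻]^3 = (2s)^2 · (3s)^3 = 108s^5 = 1.9×10⁻⁹³
s = 1.1×10⁻¹⁹ M
[Sb³⁺] = 2s = 2.2×10⁻¹⁹ M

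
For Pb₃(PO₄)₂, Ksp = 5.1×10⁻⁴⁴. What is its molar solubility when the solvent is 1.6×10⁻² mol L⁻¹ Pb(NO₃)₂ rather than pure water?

Pb₃(PO₄)₂(s) ⇌ 3 Pb²⁺(aq) + 2 PO₄³⁻(aq)
With Pb²⁺ already at 1.6×10⁻² mol L⁻¹ and s small, take [Pb²⁺] ≈ 1.6×10⁻² mol L⁻¹ and [PO₄³⁻] = 2s.
Ksp = [Pb²⁺]^3[PO₄³⁻]^2 = (1.6×10⁻²)^3(2s)^2
(2s)^2 = 5.1×10⁻⁴⁴ / (1.6×10⁻²)^3 = 1.2×10⁻³⁸
s = 5.6×10⁻²⁰ mol L⁻¹

5.6×10⁻²⁰ M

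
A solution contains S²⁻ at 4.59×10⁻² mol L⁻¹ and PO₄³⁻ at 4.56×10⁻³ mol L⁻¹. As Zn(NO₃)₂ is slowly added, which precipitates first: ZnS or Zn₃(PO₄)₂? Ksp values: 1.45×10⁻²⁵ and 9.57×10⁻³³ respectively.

ZnS

Precipitation begins when Q = Ksp.
For ZnS: [Zn²⁺] = (Ksp/[S²⁻]) = 3.16×10⁻²⁴ mol L⁻¹
For Zn₃(PO₄)₂: [Zn²⁺] = (Ksp/[PO₄³⁻]^2)^(1/3) = 7.72×10⁻¹⁰ mol L⁻¹
ZnS requires the lower [Zn²⁺], so it precipitates first.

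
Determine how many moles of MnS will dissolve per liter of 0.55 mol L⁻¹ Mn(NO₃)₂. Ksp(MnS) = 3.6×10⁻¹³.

MnS(s) ⇌ Mn²⁺(aq) + S²⁻(aq)
With Mn²⁺ already at 0.55 mol L⁻¹ and s small, take [Mn²⁺] ≈ 0.55 mol L⁻¹ and [S²⁻] = s.
Ksp = [Mn²⁺][S²⁻] = (0.55)s
s = 3.6×10⁻¹³ / (0.55) = 6.5×10⁻¹³
s = 6.5×10⁻¹³ mol L⁻¹

6.5×10⁻¹³ M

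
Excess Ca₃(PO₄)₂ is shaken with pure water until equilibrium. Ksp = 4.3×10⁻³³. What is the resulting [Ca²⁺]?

4.0×10⁻⁷ M

Ca₃(PO₄)₂(s) ⇌ 3 Ca²⁺(aq) + 2 PO₄³⁻(aq)
For each mole of Ca₃(PO₄)₂ that dissolves per liter, [Ca²⁺] = 3s and [PO₄³⁻] = 2s; let s denote this solubility.
Ksp = [Ca²⁺]^3[PO₄³⁻]^2 = (3s)^3 · (2s)^2 = 108s^5 = 4.3×10⁻³³
s = 1.3×10⁻⁷ M
[Ca²⁺] = 3s = 4.0×10⁻⁷ M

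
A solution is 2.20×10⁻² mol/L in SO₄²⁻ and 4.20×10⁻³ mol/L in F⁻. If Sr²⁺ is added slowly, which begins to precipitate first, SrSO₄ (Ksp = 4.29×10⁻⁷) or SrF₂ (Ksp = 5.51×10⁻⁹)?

Each salt precipitates once Q = Ksp for that salt.
For SrSO₄: [Sr²⁺] = (Ksp/[SO₄²⁻]) = 1.95×10⁻⁵ mol/L
For SrF₂: [Sr²⁺] = (Ksp/[F⁻]^2) = 3.12×10⁻⁴ mol/L
SrSO₄ requires the lower [Sr²⁺], so it precipitates first.

SrSO₄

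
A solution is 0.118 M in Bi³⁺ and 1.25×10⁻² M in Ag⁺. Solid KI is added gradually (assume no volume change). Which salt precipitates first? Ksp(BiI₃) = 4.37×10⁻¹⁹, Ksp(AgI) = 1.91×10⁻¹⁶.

AgI

A salt starts to precipitate once the ion product Q reaches its Ksp.
For BiI₃: [I⁻] = (Ksp/[Bi³⁺])^(1/3) = 1.55×10⁻⁶ M
For AgI: [I⁻] = (Ksp/[Ag⁺]) = 1.53×10⁻¹⁴ M
Since AgI needs less I⁻ to reach saturation, it precipitates first.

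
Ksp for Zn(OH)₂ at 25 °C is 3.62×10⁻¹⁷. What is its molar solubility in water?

2.08×10⁻⁶ M

Zn(OH)₂(s) ⇌ Zn²⁺(aq) + 2 OH⁻(aq)
Call the molar solubility s, so that [Zn²⁺] = s and [OH⁻] = 2s.
Ksp = [Zn²⁺][OH⁻]^2 = s · (2s)^2 = 4s^3
4s^3 = 3.62×10⁻¹⁷  ⇒  s^3 = 9.05×10⁻¹⁸
s = 2.08×10⁻⁶ M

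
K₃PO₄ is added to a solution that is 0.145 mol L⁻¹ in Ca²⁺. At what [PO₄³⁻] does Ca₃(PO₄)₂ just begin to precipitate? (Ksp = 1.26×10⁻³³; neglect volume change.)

A salt starts to precipitate once the ion product Q reaches its Ksp.
Ca₃(PO₄)₂(s) ⇌ 3 Ca²⁺(aq) + 2 PO₄³⁻(aq)
Ksp = [Ca²⁺]^3[PO₄³⁻]^2 = [PO₄³⁻]^2(0.145)^3
[PO₄³⁻]^2 = 1.26×10⁻³³ / (0.145)^3 = 4.13×10⁻³¹
[PO₄³⁻] = 6.43×10⁻¹⁶ mol L⁻¹

6.43×10⁻¹⁶ M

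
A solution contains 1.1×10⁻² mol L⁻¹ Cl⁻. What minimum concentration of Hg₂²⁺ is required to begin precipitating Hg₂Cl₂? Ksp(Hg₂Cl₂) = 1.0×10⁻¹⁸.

8.3×10⁻¹⁵ M

The threshold for precipitation is Q = Ksp.
Hg₂Cl₂(s) ⇌ Hg₂²⁺(aq) + 2 Cl⁻(aq)
Ksp = [Hg₂²⁺][Cl⁻]^2 = [Hg₂²⁺](1.1×10⁻²)^2
[Hg₂²⁺] = 1.0×10⁻¹⁸ / (1.1×10⁻²)^2 = 8.3×10⁻¹⁵
[Hg₂²⁺] = 8.3×10⁻¹⁵ mol L⁻¹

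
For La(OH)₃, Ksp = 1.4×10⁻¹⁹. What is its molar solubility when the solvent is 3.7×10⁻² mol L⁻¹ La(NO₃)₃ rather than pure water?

5.2×10⁻⁷ M

La(OH)₃(s) ⇌ La³⁺(aq) + 3 OH⁻(aq)
The solution already contains La³⁺ at 3.7×10⁻² mol L⁻¹. Let s be the molar solubility of La(OH)₃.
[La³⁺] ≈ 3.7×10⁻² mol L⁻¹ (common ion dominates); [OH⁻] = 3s.
Ksp = [La³⁺][OH⁻]^3 = (3.7×10⁻²)(3s)^3
(3s)^3 = 1.4×10⁻¹⁹ / (3.7×10⁻²) = 3.8×10⁻¹⁸
s = 5.2×10⁻⁷ mol L⁻¹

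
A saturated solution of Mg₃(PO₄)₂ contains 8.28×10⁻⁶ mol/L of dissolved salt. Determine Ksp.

Ksp = 4.20×10⁻²⁴

Mg₃(PO₄)₂(s) ⇌ 3 Mg²⁺(aq) + 2 PO₄³⁻(aq)
With molar solubility s: [Mg²⁺] = 3s, [PO₄³⁻] = 2s.
Ksp = [Mg²⁺]^3[PO₄³⁻]^2 = (3s)^3 · (2s)^2 = 108s^5
Ksp = 108 × (8.28×10⁻⁶)^5 = 4.20×10⁻²⁴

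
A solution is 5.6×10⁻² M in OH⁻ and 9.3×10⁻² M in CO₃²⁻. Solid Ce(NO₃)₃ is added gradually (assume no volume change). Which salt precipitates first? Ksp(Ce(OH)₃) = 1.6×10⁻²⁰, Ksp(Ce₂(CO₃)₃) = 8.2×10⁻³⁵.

Precipitation of each salt begins when its ion product equals Ksp.
For Ce(OH)₃: [Ce³⁺] = (Ksp/[OH⁻]^3) = 9.1×10⁻¹⁷ M
For Ce₂(CO₃)₃: [Ce³⁺] = (Ksp/[CO₃²⁻]^3)^(1/2) = 3.2×10⁻¹⁶ M
The smaller threshold [Ce³⁺] is reached first, so Ce(OH)₃ precipitates first.

Ce(OH)₃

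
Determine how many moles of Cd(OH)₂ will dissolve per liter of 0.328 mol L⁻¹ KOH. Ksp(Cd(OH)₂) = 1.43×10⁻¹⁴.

Cd(OH)₂(s) ⇌ Cd²⁺(aq) + 2 OH⁻(aq)
OH⁻ is already present at 0.328 mol L⁻¹. If s mol/L of Cd(OH)₂ dissolves, [Cd²⁺] = s while [OH⁻] ≈ 0.328 mol L⁻¹.
Ksp = [Cd²⁺][OH⁻]^2 = s(0.328)^2
s = 1.43×10⁻¹⁴ / (0.328)^2 = 1.33×10⁻¹³
s = 1.33×10⁻¹³ mol L⁻¹

1.33×10⁻¹³ M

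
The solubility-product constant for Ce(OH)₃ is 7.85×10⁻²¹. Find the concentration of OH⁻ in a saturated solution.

1.24×10⁻⁵ M

Ce(OH)₃(s) ⇌ Ce³⁺(aq) + 3 OH⁻(aq)
For each mole of Ce(OH)₃ that dissolves per liter, [Ce³⁺] = s and [OH⁻] = 3s; let s denote this solubility.
Ksp = [Ce³⁺][OH⁻]^3 = s · (3s)^3 = 27s^4 = 7.85×10⁻²¹
s = 4.13×10⁻⁶ mol L⁻¹
[OH⁻] = 3s = 1.24×10⁻⁵ mol L⁻¹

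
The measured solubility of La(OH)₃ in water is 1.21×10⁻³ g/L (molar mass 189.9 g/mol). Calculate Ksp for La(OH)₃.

Convert to molarity: s = 1.21×10⁻³ / 189.9 = 6.3718×10⁻⁶ mol/L
La(OH)₃(s) ⇌ La³⁺(aq) + 3 OH⁻(aq)
With molar solubility s: [La³⁺] = s, [OH⁻] = 3s.
Ksp = [La³⁺][OH⁻]^3 = s · (3s)^3 = 27s^4
Ksp = 27 × (6.3718×10⁻⁶)^4 = 4.45×10⁻²⁰

Ksp = 4.45×10⁻²⁰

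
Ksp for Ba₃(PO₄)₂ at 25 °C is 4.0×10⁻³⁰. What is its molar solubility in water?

5.2×10⁻⁷ M

Ba₃(PO₄)₂(s) ⇌ 3 Ba²⁺(aq) + 2 PO₄³⁻(aq)
Call the molar solubility s, so that [Ba²⁺] = 3s and [PO₄³⁻] = 2s.
Ksp = [Ba²⁺]^3[PO₄³⁻]^2 = (3s)^3 · (2s)^2 = 108s^5
108s^5 = 4.0×10⁻³⁰  ⇒  s^5 = 3.7×10⁻³²
s = (3.7×10⁻³²)^(1/5) = 5.2×10⁻⁷ mol/L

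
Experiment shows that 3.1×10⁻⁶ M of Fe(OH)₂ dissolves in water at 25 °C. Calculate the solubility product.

Ksp = 1.2×10⁻¹⁶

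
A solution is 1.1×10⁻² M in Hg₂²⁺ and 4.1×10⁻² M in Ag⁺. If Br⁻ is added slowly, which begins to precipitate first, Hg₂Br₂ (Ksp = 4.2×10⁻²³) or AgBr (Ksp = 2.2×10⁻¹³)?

Precipitation of each salt begins when its ion product equals Ksp.
For Hg₂Br₂: [Br⁻] = (Ksp/[Hg₂²⁺])^(1/2) = 6.2×10⁻¹¹ M
For AgBr: [Br⁻] = (Ksp/[Ag⁺]) = 5.4×10⁻¹² M
The smaller threshold [Br⁻] is reached first, so AgBr precipitates first.

AgBr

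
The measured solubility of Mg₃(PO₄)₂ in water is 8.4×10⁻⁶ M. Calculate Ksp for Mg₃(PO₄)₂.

Mg₃(PO₄)₂(s) ⇌ 3 Mg²⁺(aq) + 2 PO₄³⁻(aq)
Call the molar solubility s, so that [Mg²⁺] = 3s and [PO₄³⁻] = 2s.
Ksp = [Mg²⁺]^3[PO₄³⁻]^2 = (3s)^3 · (2s)^2 = 108s^5
Ksp = 108 × (8.4×10⁻⁶)^5 = 4.5×10⁻²⁴

Ksp = 4.5×10⁻²⁴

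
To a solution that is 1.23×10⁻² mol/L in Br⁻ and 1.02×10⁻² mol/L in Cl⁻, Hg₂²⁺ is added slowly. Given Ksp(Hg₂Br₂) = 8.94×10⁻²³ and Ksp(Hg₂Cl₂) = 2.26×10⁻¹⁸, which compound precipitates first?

Hg₂Br₂

Precipitation begins when Q = Ksp.
For Hg₂Br₂: [Hg₂²⁺] = (Ksp/[Br⁻]^2) = 5.91×10⁻¹⁹ mol/L
For Hg₂Cl₂: [Hg₂²⁺] = (Ksp/[Cl⁻]^2) = 2.17×10⁻¹⁴ mol/L
The smaller threshold [Hg₂²⁺] is reached first, so Hg₂Br₂ precipitates first.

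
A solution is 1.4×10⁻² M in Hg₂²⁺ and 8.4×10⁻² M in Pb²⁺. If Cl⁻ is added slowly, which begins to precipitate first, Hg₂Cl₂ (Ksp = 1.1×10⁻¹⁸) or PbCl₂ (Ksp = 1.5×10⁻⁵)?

Each salt precipitates once Q = Ksp for that salt.
For Hg₂Cl₂: [Cl⁻] = (Ksp/[Hg₂²⁺])^(1/2) = 8.9×10⁻⁹ M
For PbCl₂: [Cl⁻] = (Ksp/[Pb²⁺])^(1/2) = 1.3×10⁻² M
Hg₂Cl₂ requires the lower [Cl⁻], so it precipitates first.

Hg₂Cl₂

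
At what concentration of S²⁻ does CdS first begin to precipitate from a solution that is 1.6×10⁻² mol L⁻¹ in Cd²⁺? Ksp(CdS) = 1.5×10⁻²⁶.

Precipitation begins when Q = Ksp.
CdS(s) ⇌ Cd²⁺(aq) + S²⁻(aq)
Ksp = [Cd²⁺][S²⁻] = [S²⁻](1.6×10⁻²)
[S²⁻] = 1.5×10⁻²⁶ / (1.6×10⁻²) = 9.4×10⁻²⁵
[S²⁻] = 9.4×10⁻²⁵ mol L⁻¹

9.4×10⁻²⁵ M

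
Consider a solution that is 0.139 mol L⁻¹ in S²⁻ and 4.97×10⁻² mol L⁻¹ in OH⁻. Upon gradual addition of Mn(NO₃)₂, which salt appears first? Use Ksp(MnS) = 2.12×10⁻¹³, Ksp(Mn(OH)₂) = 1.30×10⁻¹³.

Each salt precipitates once Q = Ksp for that salt.
For MnS: [Mn²⁺] = (Ksp/[S²⁻]) = 1.53×10⁻¹² mol L⁻¹
For Mn(OH)₂: [Mn²⁺] = (Ksp/[OH⁻]^2) = 5.26×10⁻¹¹ mol L⁻¹
MnS requires the lower [Mn²⁺], so it precipitates first.

MnS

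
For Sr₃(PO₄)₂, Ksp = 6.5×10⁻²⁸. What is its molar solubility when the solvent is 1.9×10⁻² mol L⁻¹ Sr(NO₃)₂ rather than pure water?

Sr₃(PO₄)₂(s) ⇌ 3 Sr²⁺(aq) + 2 PO₄³⁻(aq)
Let s be the solubility of Sr₃(PO₄)₂ here. The common ion gives [Sr²⁺] ≈ 1.9×10⁻² mol L⁻¹, and [PO₄³⁻] = 2s.
Ksp = [Sr²⁺]^3[PO₄³⁻]^2 = (1.9×10⁻²)^3(2s)^2
(2s)^2 = 6.5×10⁻²⁸ / (1.9×10⁻²)^3 = 9.5×10⁻²³
s = 4.9×10⁻¹² mol L⁻¹

4.9×10⁻¹² M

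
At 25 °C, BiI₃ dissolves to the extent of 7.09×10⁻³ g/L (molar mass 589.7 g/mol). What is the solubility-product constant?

s = (7.09×10⁻³ g L⁻¹)/(589.7 g mol⁻¹) = 1.2023×10⁻⁵ M
BiI₃(s) ⇌ Bi³⁺(aq) + 3 I⁻(aq)
For each mole of BiI₃ that dissolves per liter, [Bi³⁺] = s and [I⁻] = 3s; let s denote this solubility.
Ksp = [Bi³⁺][I⁻]^3 = s · (3s)^3 = 27s^4
Ksp = 27 × (1.2023×10⁻⁵)^4 = 5.64×10⁻¹⁹

Ksp = 5.64×10⁻¹⁹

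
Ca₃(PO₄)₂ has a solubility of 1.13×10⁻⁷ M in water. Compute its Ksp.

Ca₃(PO₄)₂(s) ⇌ 3 Ca²⁺(aq) + 2 PO₄³⁻(aq)
Let s be the molar solubility. Then [Ca²⁺] = 3s and [PO₄³⁻] = 2s.
Ksp = [Ca²⁺]^3[PO₄³⁻]^2 = (3s)^3 · (2s)^2 = 108s^5
Ksp = 108 × (1.13×10⁻⁷)^5 = 1.99×10⁻³³

Ksp = 1.99×10⁻³³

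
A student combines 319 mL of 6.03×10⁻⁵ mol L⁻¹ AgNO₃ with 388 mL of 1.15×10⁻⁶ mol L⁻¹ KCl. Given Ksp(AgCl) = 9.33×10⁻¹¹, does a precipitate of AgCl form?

The combined volume is 707 mL.
[Ag⁺] = (6.03×10⁻⁵)(319)/707 = 2.72×10⁻⁵ mol L⁻¹
[Cl⁻] = (1.15×10⁻⁶)(388)/707 = 6.31×10⁻⁷ mol L⁻¹
Q = [Ag⁺][Cl⁻] = 1.72×10⁻¹¹
Q < Ksp (1.72×10⁻¹¹ vs 9.33×10⁻¹¹); the solution remains unsaturated and no precipitate forms.

No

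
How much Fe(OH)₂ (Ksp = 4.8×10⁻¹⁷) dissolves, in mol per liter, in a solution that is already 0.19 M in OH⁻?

Fe(OH)₂(s) ⇌ Fe²⁺(aq) + 2 OH⁻(aq)
Let s be the solubility of Fe(OH)₂ here. The common ion gives [OH⁻] ≈ 0.19 M, and [Fe²⁺] = s.
Ksp = [Fe²⁺][OH⁻]^2 = s(0.19)^2
s = 4.8×10⁻¹⁷ / (0.19)^2 = 1.3×10⁻¹⁵
s = 1.3×10⁻¹⁵ M

1.3×10⁻¹⁵ M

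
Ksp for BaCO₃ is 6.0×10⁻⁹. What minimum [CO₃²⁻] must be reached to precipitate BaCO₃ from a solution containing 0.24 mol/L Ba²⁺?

2.5×10⁻⁸ M

A salt starts to precipitate once the ion product Q reaches its Ksp.
BaCO₃(s) ⇌ Ba²⁺(aq) + CO₃²⁻(aq)
Ksp = [Ba²⁺][CO₃²⁻] = [CO₃²⁻](0.24)
[CO₃²⁻] = 6.0×10⁻⁹ / (0.24) = 2.5×10⁻⁸
[CO₃²⁻] = 2.5×10⁻⁸ mol/L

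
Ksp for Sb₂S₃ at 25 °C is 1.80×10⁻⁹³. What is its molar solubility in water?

1.11×10⁻¹⁹ M

Sb₂S₃(s) ⇌ 2 Sb³⁺(aq) + 3 S²⁻(aq)
Let s be the molar solubility. Then [Sb³⁺] = 2s and [S²⁻] = 3s.
Ksp = [Sb³⁺]^2[S²⁻]^3 = (2s)^2 · (3s)^3 = 108s^5
108s^5 = 1.80×10⁻⁹³  ⇒  s^5 = 1.67×10⁻⁹⁵
Taking the 5th root, s = 1.11×10⁻¹⁹ M.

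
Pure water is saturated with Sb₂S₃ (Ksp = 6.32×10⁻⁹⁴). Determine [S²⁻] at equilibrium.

Sb₂S₃(s) ⇌ 2 Sb³⁺(aq) + 3 S²⁻(aq)
For each mole of Sb₂S₃ that dissolves per liter, [Sb³⁺] = 2s and [S²⁻] = 3s; let s denote this solubility.
Ksp = [Sb³⁺]^2[S²⁻]^3 = (2s)^2 · (3s)^3 = 108s^5 = 6.32×10⁻⁹⁴
s = 8.98×10⁻²⁰ M
[S²⁻] = 3s = 2.70×10⁻¹⁹ M

2.70×10⁻¹⁹ M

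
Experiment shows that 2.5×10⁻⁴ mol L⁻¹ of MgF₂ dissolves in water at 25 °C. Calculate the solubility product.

MgF₂(s) ⇌ Mg²⁺(aq) + 2 F⁻(aq)
With molar solubility s: [Mg²⁺] = s, [F⁻] = 2s.
Ksp = [Mg²⁺][F⁻]^2 = s · (2s)^2 = 4s^3
Ksp = 4 × (2.5×10⁻⁴)^3 = 6.3×10⁻¹¹

Ksp = 6.3×10⁻¹¹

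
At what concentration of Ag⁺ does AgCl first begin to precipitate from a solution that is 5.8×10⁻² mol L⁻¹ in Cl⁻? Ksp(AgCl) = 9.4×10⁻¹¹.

1.6×10⁻⁹ M

A salt starts to precipitate once the ion product Q reaches its Ksp.
AgCl(s) ⇌ Ag⁺(aq) + Cl⁻(aq)
Ksp = [Ag⁺][Cl⁻] = [Ag⁺](5.8×10⁻²)
[Ag⁺] = 9.4×10⁻¹¹ / (5.8×10⁻²) = 1.6×10⁻⁹
[Ag⁺] = 1.6×10⁻⁹ mol L⁻¹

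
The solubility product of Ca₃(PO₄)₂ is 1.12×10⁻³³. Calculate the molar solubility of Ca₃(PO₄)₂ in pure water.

1.01×10⁻⁷ M

Ca₃(PO₄)₂(s) ⇌ 3 Ca²⁺(aq) + 2 PO₄³⁻(aq)
Call the molar solubility s, so that [Ca²⁺] = 3s and [PO₄³⁻] = 2s.
Ksp = [Ca²⁺]^3[PO₄³⁻]^2 = (3s)^3 · (2s)^2 = 108s^5
108s^5 = 1.12×10⁻³³  ⇒  s^5 = 1.04×10⁻³⁵
s = 1.01×10⁻⁷ mol L⁻¹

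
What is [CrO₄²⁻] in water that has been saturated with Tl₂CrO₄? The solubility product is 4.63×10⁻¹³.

4.87×10⁻⁵ M

Tl₂CrO₄(s) ⇌ 2 Tl⁺(aq) + CrO₄²⁻(aq)
With molar solubility s: [Tl⁺] = 2s, [CrO₄²⁻] = s.
Ksp = [Tl⁺]^2[CrO₄²⁻] = (2s)^2 · s = 4s^3 = 4.63×10⁻¹³
s = 4.87×10⁻⁵ mol L⁻¹
[CrO₄²⁻] = s = 4.87×10⁻⁵ mol L⁻¹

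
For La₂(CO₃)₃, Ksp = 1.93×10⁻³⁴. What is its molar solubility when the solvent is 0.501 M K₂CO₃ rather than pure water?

1.96×10⁻¹⁷ M

La₂(CO₃)₃(s) ⇌ 2 La³⁺(aq) + 3 CO₃²⁻(aq)
Let s be the solubility of La₂(CO₃)₃ here. The common ion gives [CO₃²⁻] ≈ 0.501 M, and [La³⁺] = 2s.
Ksp = [La³⁺]^2[CO₃²⁻]^3 = (2s)^2(0.501)^3
(2s)^2 = 1.93×10⁻³⁴ / (0.501)^3 = 1.53×10⁻³³
s = 1.96×10⁻¹⁷ M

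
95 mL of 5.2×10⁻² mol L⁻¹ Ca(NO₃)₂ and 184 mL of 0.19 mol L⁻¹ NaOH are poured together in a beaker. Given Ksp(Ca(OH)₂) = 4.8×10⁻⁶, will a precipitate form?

Yes

The combined volume is 279 mL.
[Ca²⁺] = (5.2×10⁻²)(95)/279 = 1.8×10⁻² mol L⁻¹
[OH⁻] = (0.19)(184)/279 = 0.13 mol L⁻¹
Q = [Ca²⁺][OH⁻]^2 = 2.8×10⁻⁴
Because Q > Ksp (2.8×10⁻⁴ vs 4.8×10⁻⁶), a precipitate of Ca(OH)₂ forms.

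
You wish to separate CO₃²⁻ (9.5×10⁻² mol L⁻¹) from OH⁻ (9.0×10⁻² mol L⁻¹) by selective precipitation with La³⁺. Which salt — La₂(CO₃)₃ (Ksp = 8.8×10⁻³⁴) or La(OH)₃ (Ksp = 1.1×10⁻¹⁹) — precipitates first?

La(OH)₃

Each salt precipitates once Q = Ksp for that salt.
For La₂(CO₃)₃: [La³⁺] = (Ksp/[CO₃²⁻]^3)^(1/2) = 1.0×10⁻¹⁵ mol L⁻¹
For La(OH)₃: [La³⁺] = (Ksp/[OH⁻]^3) = 1.5×10⁻¹⁶ mol L⁻¹
La(OH)₃ requires the lower [La³⁺], so it precipitates first.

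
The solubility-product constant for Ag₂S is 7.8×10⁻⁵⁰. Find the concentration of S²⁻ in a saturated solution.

2.7×10⁻¹⁷ M

Ag₂S(s) ⇌ 2 Ag⁺(aq) + S²⁻(aq)
If s mol/L of Ag₂S dissolves, [Ag⁺] = 2s and [S²⁻] = s.
Ksp = [Ag⁺]^2[S²⁻] = (2s)^2 · s = 4s^3 = 7.8×10⁻⁵⁰
s = 2.7×10⁻¹⁷ M
[S²⁻] = s = 2.7×10⁻¹⁷ M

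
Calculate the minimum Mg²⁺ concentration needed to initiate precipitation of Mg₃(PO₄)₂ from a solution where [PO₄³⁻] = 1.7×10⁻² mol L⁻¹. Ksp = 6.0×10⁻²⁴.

2.7×10⁻⁷ M

The threshold for precipitation is Q = Ksp.
Mg₃(PO₄)₂(s) ⇌ 3 Mg²⁺(aq) + 2 PO₄³⁻(aq)
Ksp = [Mg²⁺]^3[PO₄³⁻]^2 = [Mg²⁺]^3(1.7×10⁻²)^2
[Mg²⁺]^3 = 6.0×10⁻²⁴ / (1.7×10⁻²)^2 = 2.1×10⁻²⁰
[Mg²⁺] = 2.7×10⁻⁷ mol L⁻¹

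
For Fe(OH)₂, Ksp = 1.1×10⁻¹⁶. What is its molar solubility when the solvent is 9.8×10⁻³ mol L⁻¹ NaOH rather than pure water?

1.1×10⁻¹² M

Fe(OH)₂(s) ⇌ Fe²⁺(aq) + 2 OH⁻(aq)
OH⁻ is already present at 9.8×10⁻³ mol L⁻¹. If s mol/L of Fe(OH)₂ dissolves, [Fe²⁺] = s while [OH⁻] ≈ 9.8×10⁻³ mol L⁻¹.
Ksp = [Fe²⁺][OH⁻]^2 = s(9.8×10⁻³)^2
s = 1.1×10⁻¹⁶ / (9.8×10⁻³)^2 = 1.1×10⁻¹²
s = 1.1×10⁻¹² mol L⁻¹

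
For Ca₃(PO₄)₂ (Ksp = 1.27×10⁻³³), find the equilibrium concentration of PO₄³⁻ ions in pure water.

2.07×10⁻⁷ M

Ca₃(PO₄)₂(s) ⇌ 3 Ca²⁺(aq) + 2 PO₄³⁻(aq)
If s mol/L of Ca₃(PO₄)₂ dissolves, [Ca²⁺] = 3s and [PO₄³⁻] = 2s.
Ksp = [Ca²⁺]^3[PO₄³⁻]^2 = (3s)^3 · (2s)^2 = 108s^5 = 1.27×10⁻³³
s = 1.03×10⁻⁷ M
[PO₄³⁻] = 2s = 2.07×10⁻⁷ M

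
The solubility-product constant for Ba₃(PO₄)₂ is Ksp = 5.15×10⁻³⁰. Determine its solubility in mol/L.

5.44×10⁻⁷ M

Ba₃(PO₄)₂(s) ⇌ 3 Ba²⁺(aq) + 2 PO₄³⁻(aq)
Let s be the molar solubility. Then [Ba²⁺] = 3s and [PO₄³⁻] = 2s.
Ksp = [Ba²⁺]^3[PO₄³⁻]^2 = (3s)^3 · (2s)^2 = 108s^5
108s^5 = 5.15×10⁻³⁰  ⇒  s^5 = 4.77×10⁻³²
s = (4.77×10⁻³²)^(1/5) = 5.44×10⁻⁷ M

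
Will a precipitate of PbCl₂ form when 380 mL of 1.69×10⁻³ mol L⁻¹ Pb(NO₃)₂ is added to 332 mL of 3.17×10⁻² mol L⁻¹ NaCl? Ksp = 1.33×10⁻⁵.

No

Total volume after mixing = 380 + 332 = 712 mL.
[Pb²⁺] = (1.69×10⁻³)(380)/712 = 9.02×10⁻⁴ mol L⁻¹
[Cl⁻] = (3.17×10⁻²)(332)/712 = 1.48×10⁻² mol L⁻¹
Q = [Pb²⁺][Cl⁻]^2 = 1.97×10⁻⁷
Q = 1.97×10⁻⁷ < Ksp = 1.33×10⁻⁵, so the solution is unsaturated and no precipitate forms.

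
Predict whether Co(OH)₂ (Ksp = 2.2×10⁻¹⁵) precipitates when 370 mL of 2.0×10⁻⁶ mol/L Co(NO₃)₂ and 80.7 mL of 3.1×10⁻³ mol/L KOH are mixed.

Total volume after mixing = 370 + 80.7 = 450.7 mL.
[Co²⁺] = (2.0×10⁻⁶)(370)/450.7 = 1.6×10⁻⁶ mol/L
[OH⁻] = (3.1×10⁻³)(80.7)/450.7 = 5.6×10⁻⁴ mol/L
Q = [Co²⁺][OH⁻]^2 = 5.1×10⁻¹³
Q = 5.1×10⁻¹³ > Ksp = 2.2×10⁻¹⁵, so the solution is supersaturated and Co(OH)₂ precipitates.

Yes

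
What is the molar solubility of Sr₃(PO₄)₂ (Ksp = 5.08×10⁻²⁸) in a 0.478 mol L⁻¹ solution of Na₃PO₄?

4.35×10⁻¹⁰ M

Sr₃(PO₄)₂(s) ⇌ 3 Sr²⁺(aq) + 2 PO₄³⁻(aq)
Let s be the solubility of Sr₃(PO₄)₂ here. The common ion gives [PO₄³⁻] ≈ 0.478 mol L⁻¹, and [Sr²⁺] = 3s.
Ksp = [Sr²⁺]^3[PO₄³⁻]^2 = (3s)^3(0.478)^2
(3s)^3 = 5.08×10⁻²⁸ / (0.478)^2 = 2.22×10⁻²⁷
s = 4.35×10⁻¹⁰ mol L⁻¹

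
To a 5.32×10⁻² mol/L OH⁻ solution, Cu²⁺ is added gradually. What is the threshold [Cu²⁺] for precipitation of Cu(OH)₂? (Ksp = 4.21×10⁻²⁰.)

1.49×10⁻¹⁷ M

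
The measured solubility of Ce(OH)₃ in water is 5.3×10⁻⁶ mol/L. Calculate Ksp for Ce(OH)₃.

Ksp = 2.1×10⁻²⁰

Ce(OH)₃(s) ⇌ Ce³⁺(aq) + 3 OH⁻(aq)
Call the molar solubility s, so that [Ce³⁺] = s and [OH⁻] = 3s.
Ksp = [Ce³⁺][OH⁻]^3 = s · (3s)^3 = 27s^4
Ksp = 27 × (5.3×10⁻⁶)^4 = 2.1×10⁻²⁰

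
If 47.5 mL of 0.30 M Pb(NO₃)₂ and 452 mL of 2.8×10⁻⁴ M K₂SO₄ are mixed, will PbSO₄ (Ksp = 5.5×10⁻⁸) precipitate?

Yes

The combined volume is 499.5 mL.
[Pb²⁺] = (0.30)(47.5)/499.5 = 2.9×10⁻² M
[SO₄²⁻] = (2.8×10⁻⁴)(452)/499.5 = 2.5×10⁻⁴ M
Q = [Pb²⁺][SO₄²⁻] = 7.2×10⁻⁶
Since Q (7.2×10⁻⁶) exceeds Ksp (5.5×10⁻⁸), PbSO₄ will precipitate.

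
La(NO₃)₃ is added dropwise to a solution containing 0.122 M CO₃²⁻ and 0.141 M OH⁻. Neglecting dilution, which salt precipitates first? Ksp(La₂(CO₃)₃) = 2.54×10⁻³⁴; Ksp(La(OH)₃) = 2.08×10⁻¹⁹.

La(OH)₃

Precipitation begins when Q = Ksp.
For La₂(CO₃)₃: [La³⁺] = (Ksp/[CO₃²⁻]^3)^(1/2) = 3.74×10⁻¹⁶ M
For La(OH)₃: [La³⁺] = (Ksp/[OH⁻]^3) = 7.42×10⁻¹⁷ M
The smaller threshold [La³⁺] is reached first, so La(OH)₃ precipitates first.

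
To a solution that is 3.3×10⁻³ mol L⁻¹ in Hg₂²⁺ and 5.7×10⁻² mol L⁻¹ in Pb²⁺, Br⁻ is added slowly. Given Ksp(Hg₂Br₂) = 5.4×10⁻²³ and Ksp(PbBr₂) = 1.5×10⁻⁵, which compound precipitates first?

The threshold for precipitation is Q = Ksp.
For Hg₂Br₂: [Br⁻] = (Ksp/[Hg₂²⁺])^(1/2) = 1.3×10⁻¹⁰ mol L⁻¹
For PbBr₂: [Br⁻] = (Ksp/[Pb²⁺])^(1/2) = 1.6×10⁻² mol L⁻¹
The smaller threshold [Br⁻] is reached first, so Hg₂Br₂ precipitates first.

Hg₂Br₂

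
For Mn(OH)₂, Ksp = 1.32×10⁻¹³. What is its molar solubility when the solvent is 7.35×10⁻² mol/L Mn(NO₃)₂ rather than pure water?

Mn(OH)₂(s) ⇌ Mn²⁺(aq) + 2 OH⁻(aq)
The solution already contains Mn²⁺ at 7.35×10⁻² mol/L. Let s be the molar solubility of Mn(OH)₂.
[Mn²⁺] ≈ 7.35×10⁻² mol/L (common ion dominates); [OH⁻] = 2s.
Ksp = [Mn²⁺][OH⁻]^2 = (7.35×10⁻²)(2s)^2
(2s)^2 = 1.32×10⁻¹³ / (7.35×10⁻²) = 1.80×10⁻¹²
s = 6.70×10⁻⁷ mol/L

6.70×10⁻⁷ M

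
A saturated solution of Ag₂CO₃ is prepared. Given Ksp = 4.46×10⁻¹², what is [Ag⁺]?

2.07×10⁻⁴ M

Ag₂CO₃(s) ⇌ 2 Ag⁺(aq) + CO₃²⁻(aq)
Call the molar solubility s, so that [Ag⁺] = 2s and [CO₃²⁻] = s.
Ksp = [Ag⁺]^2[CO₃²⁻] = (2s)^2 · s = 4s^3 = 4.46×10⁻¹²
s = 1.04×10⁻⁴ M
[Ag⁺] = 2s = 2.07×10⁻⁴ M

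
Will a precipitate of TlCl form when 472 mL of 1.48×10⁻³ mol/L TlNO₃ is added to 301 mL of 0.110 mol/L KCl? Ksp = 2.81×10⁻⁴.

No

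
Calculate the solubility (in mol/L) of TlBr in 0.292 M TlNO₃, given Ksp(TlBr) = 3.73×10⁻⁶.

1.28×10⁻⁵ M

TlBr(s) ⇌ Tl⁺(aq) + Br⁻(aq)
With Tl⁺ already at 0.292 M and s small, take [Tl⁺] ≈ 0.292 M and [Br⁻] = s.
Ksp = [Tl⁺][Br⁻] = (0.292)s
s = 3.73×10⁻⁶ / (0.292) = 1.28×10⁻⁵
s = 1.28×10⁻⁵ M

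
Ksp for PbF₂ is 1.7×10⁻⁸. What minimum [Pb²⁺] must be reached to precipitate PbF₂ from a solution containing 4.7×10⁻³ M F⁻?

Precipitation of each salt begins when its ion product equals Ksp.
PbF₂(s) ⇌ Pb²⁺(aq) + 2 F⁻(aq)
Ksp = [Pb²⁺][F⁻]^2 = [Pb²⁺](4.7×10⁻³)^2
[Pb²⁺] = 1.7×10⁻⁸ / (4.7×10⁻³)^2 = 7.7×10⁻⁴
[Pb²⁺] = 7.7×10⁻⁴ M

7.7×10⁻⁴ M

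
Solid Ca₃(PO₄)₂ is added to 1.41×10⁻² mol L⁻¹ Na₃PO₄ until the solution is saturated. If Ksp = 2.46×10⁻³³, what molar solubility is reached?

Ca₃(PO₄)₂(s) ⇌ 3 Ca²⁺(aq) + 2 PO₄³⁻(aq)
PO₄³⁻ is already present at 1.41×10⁻² mol L⁻¹. If s mol/L of Ca₃(PO₄)₂ dissolves, [Ca²⁺] = 3s while [PO₄³⁻] ≈ 1.41×10⁻² mol L⁻¹.
Ksp = [Ca²⁺]^3[PO₄³⁻]^2 = (3s)^3(1.41×10⁻²)^2
(3s)^3 = 2.46×10⁻³³ / (1.41×10⁻²)^2 = 1.24×10⁻²⁹
s = 7.71×10⁻¹¹ mol L⁻¹

7.71×10⁻¹¹ M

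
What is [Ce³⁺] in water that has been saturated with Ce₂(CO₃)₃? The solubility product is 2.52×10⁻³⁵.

9.43×10⁻⁸ M

Ce₂(CO₃)₃(s) ⇌ 2 Ce³⁺(aq) + 3 CO₃²⁻(aq)
If s mol/L of Ce₂(CO₃)₃ dissolves, [Ce³⁺] = 2s and [CO₃²⁻] = 3s.
Ksp = [Ce³⁺]^2[CO₃²⁻]^3 = (2s)^2 · (3s)^3 = 108s^5 = 2.52×10⁻³⁵
s = 4.72×10⁻⁸ mol L⁻¹
[Ce³⁺] = 2s = 9.43×10⁻⁸ mol L⁻¹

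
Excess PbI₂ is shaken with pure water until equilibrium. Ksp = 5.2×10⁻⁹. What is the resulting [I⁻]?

PbI₂(s) ⇌ Pb²⁺(aq) + 2 I⁻(aq)
For each mole of PbI₂ that dissolves per liter, [Pb²⁺] = s and [I⁻] = 2s; let s denote this solubility.
Ksp = [Pb²⁺][I⁻]^2 = s · (2s)^2 = 4s^3 = 5.2×10⁻⁹
s = 1.1×10⁻³ M
[I⁻] = 2s = 2.2×10⁻³ M

2.2×10⁻³ M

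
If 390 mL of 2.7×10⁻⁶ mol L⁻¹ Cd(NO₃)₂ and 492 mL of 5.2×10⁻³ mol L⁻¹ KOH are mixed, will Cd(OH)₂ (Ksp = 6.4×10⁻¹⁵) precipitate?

Total volume after mixing = 390 + 492 = 882 mL.
[Cd²⁺] = (2.7×10⁻⁶)(390)/882 = 1.2×10⁻⁶ mol L⁻¹
[OH⁻] = (5.2×10⁻³)(492)/882 = 2.9×10⁻³ mol L⁻¹
Q = [Cd²⁺][OH⁻]^2 = 1.0×10⁻¹¹
Because Q > Ksp (1.0×10⁻¹¹ vs 6.4×10⁻¹⁵), a precipitate of Cd(OH)₂ forms.

Yes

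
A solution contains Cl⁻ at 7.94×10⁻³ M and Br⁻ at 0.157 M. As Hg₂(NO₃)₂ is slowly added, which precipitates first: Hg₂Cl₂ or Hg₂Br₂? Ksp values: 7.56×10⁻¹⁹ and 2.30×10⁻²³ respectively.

Hg₂Br₂

Each salt precipitates once Q = Ksp for that salt.
For Hg₂Cl₂: [Hg₂²⁺] = (Ksp/[Cl⁻]^2) = 1.20×10⁻¹⁴ M
For Hg₂Br₂: [Hg₂²⁺] = (Ksp/[Br⁻]^2) = 9.33×10⁻²² M
The smaller threshold [Hg₂²⁺] is reached first, so Hg₂Br₂ precipitates first.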